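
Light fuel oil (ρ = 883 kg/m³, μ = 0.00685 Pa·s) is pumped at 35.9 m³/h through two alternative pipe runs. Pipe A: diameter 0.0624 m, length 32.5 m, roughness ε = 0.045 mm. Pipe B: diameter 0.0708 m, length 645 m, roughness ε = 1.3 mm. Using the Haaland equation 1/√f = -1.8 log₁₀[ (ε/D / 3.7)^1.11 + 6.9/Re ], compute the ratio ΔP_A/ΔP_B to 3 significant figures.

Pipe A: V = Q/A = 0.009972/0.003058 = 3.261 m/s; Re = 2.623e+04; ε/D = 0.000721; Haaland → f = 0.02564; ΔP_A = f(L/D)(ρV²/2) = 6.269e+04 Pa.
Pipe B: V = Q/A = 0.009972/0.003937 = 2.533 m/s; Re = 2.312e+04; ε/D = 0.0184; Haaland → f = 0.04886; ΔP_B = f(L/D)(ρV²/2) = 1.261e+06 Pa.
ΔP_A/ΔP_B = 6.269e+04/1.261e+06 = 0.0497.

ΔP_A/ΔP_B ≈ 0.0497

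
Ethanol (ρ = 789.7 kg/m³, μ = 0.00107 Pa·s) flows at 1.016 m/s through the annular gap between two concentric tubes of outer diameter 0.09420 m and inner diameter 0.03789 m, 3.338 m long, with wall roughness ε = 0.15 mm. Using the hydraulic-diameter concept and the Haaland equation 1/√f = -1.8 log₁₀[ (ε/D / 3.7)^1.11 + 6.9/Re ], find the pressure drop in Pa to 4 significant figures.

Hydraulic diameter D_h = 4A/P = D_o - D_i = 0.0942 - 0.03789 = 0.05631 m.
Re = ρVD_h/μ = 789.7·1.016·0.05631/0.00107 = 4.222e+04.
ε/D_h = 0.00015/0.05631 = 0.00266; Haaland gives 1/√f = -1.8 log₁₀[0.000325+0.000163] = 5.961, so f = 0.02815.
ΔP = f(L/D_h)(ρV²/2) = 0.02815·3.338/0.05631·407.6 = 680.1 Pa.

ΔP ≈ 680.1 Pa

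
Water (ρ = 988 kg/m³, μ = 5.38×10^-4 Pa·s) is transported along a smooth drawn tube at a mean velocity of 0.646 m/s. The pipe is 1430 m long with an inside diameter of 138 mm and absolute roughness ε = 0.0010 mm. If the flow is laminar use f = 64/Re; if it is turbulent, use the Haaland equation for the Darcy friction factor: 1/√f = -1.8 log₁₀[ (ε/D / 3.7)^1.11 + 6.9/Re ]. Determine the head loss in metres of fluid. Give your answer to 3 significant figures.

Reynolds number Re = ρVD/μ = 988 · 0.646 · 0.138 / 0.000538 = 1.637e+05.
Re > 4000 → turbulent. Relative roughness ε/D = 1e-06/0.138 = 7.25e-06. Haaland: 1/√f = -1.8 log₁₀[(7.25e-06/3.7)^1.11 + 6.9/1.637e+05] = -1.8 log₁₀[4.61e-07 + 4.21e-05] = 7.867, so f = 0.01616.
Darcy-Weisbach: ΔP = f(L/D)(ρV²/2) = 0.01616·(1430/0.138)·(988·0.646²/2) = 0.01616·1.036e+04·206.2 = 3.452e+04 Pa.
Head loss h_f = ΔP/(ρg) = 3.452e+04/(988·9.81) = 3.56 m.

h_f ≈ 3.56 m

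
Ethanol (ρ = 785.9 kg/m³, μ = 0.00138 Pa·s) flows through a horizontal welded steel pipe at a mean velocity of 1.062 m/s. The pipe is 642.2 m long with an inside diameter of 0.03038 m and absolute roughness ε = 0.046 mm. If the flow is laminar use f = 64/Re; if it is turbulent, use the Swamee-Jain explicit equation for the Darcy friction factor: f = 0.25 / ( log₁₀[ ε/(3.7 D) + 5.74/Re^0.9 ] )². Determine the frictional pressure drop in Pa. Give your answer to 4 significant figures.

ΔP ≈ 277400 Pa

Reynolds number Re = ρVD/μ = 785.9 · 1.062 · 0.03038 / 0.00138 = 1.837e+04.
Re > 4000 → turbulent. Relative roughness ε/D = 4.6e-05/0.03038 = 0.00151. Swamee-Jain: f = 0.25/(log₁₀[0.00151/3.7 + 5.74/1.837e+04^0.9])² = 0.25/(log₁₀[0.000409 + 0.000834])² = 0.25/(-2.905)² = 0.02961.
Darcy-Weisbach: ΔP = f(L/D)(ρV²/2) = 0.02961·(642.2/0.03038)·(785.9·1.062²/2) = 0.02961·2.114e+04·443.2 = 2.774e+05 Pa.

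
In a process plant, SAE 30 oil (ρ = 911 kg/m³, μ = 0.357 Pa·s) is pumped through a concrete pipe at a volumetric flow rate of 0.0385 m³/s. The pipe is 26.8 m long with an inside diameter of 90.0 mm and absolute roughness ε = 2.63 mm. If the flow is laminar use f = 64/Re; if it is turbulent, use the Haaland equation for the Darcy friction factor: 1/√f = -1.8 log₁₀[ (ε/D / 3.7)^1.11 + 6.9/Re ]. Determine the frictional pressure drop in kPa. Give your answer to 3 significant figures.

ΔP ≈ 229 kPa

Cross-sectional area A = πD²/4 = π(0.09)²/4 = 0.006362 m²; mean velocity V = Q/A = 0.0385/0.006362 = 6.052 m/s.
Reynolds number Re = ρVD/μ = 911 · 6.052 · 0.09 / 0.357 = 1390.
Re < 2300 → laminar flow, so f = 64/Re = 64/1390 = 0.04605 (the turbulent correlation is not needed).
Darcy-Weisbach: ΔP = f(L/D)(ρV²/2) = 0.04605·(26.8/0.09)·(911·6.052²/2) = 0.04605·297.8·1.668e+04 = 2.287e+05 Pa.
ΔP = 2.287e+05 Pa = 229 kPa.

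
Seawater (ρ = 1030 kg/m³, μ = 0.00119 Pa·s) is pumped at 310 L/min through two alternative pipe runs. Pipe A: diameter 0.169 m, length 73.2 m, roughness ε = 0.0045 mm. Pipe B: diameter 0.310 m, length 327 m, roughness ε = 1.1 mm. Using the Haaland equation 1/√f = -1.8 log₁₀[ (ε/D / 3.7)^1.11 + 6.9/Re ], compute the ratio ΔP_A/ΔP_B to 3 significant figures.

ΔP_A/ΔP_B ≈ 3.26

Pipe A: V = Q/A = 0.005167/0.02243 = 0.2303 m/s; Re = 3.369e+04; ε/D = 2.66e-05; Haaland → f = 0.02273; ΔP_A = f(L/D)(ρV²/2) = 269 Pa.
Pipe B: V = Q/A = 0.005167/0.07548 = 0.06845 m/s; Re = 1.837e+04; ε/D = 0.00355; Haaland → f = 0.03243; ΔP_B = f(L/D)(ρV²/2) = 82.55 Pa.
ΔP_A/ΔP_B = 269/82.55 = 3.26.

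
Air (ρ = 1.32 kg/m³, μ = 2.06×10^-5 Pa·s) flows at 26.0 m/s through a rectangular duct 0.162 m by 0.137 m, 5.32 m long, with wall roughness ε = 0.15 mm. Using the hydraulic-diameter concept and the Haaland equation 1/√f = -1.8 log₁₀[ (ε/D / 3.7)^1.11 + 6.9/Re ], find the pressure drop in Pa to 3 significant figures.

ΔP ≈ 332 Pa

Hydraulic diameter D_h = 4A/P = 4·(0.162·0.137)/(2·(0.162+0.137)) = 0.08878/0.598 = 0.1485 m.
Re = ρVD_h/μ = 1.32·26·0.1485/2.06e-05 = 2.473e+05.
ε/D_h = 0.00015/0.1485 = 0.00101; Haaland gives 1/√f = -1.8 log₁₀[0.000111+2.79e-05] = 6.945, so f = 0.02073.
ΔP = f(L/D_h)(ρV²/2) = 0.02073·5.32/0.1485·446.2 = 331.5 Pa.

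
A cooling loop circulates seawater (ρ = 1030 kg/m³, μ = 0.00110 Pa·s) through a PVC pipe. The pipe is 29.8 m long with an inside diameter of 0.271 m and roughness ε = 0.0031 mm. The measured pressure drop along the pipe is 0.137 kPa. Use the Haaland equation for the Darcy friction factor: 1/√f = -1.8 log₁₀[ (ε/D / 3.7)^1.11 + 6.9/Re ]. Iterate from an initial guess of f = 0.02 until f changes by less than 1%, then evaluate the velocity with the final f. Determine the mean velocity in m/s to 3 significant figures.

Rearranging Darcy-Weisbach: V = √(2·ΔP·D/(f·L·ρ)). With ε/D = 3.1e-06/0.271 = 1.14e-05, iterate starting from f = 0.02:
  f = 0.02 → V = √(2·137·0.271/(0.02·29.8·1030)) = 0.3478 m/s; Re = ρVD/μ = 8.825e+04; f → 0.01834
  f = 0.01834 → V = 0.3632 m/s; Re = 9.217e+04; f → 0.01817
Converged (Δf/f < 1%). With the final f = 0.01817: V = √(2·137·0.271/(0.01817·29.8·1030)) = 0.3649 m/s.

V ≈ 0.365 m/s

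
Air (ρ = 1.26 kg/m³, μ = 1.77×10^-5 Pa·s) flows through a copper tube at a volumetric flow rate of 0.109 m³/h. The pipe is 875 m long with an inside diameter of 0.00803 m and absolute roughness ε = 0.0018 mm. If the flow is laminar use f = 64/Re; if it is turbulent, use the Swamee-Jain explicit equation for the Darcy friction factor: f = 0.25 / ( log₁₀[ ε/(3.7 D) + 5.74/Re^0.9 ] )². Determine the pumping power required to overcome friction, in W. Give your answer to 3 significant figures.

Q = 0.109 m³/h = 0.109/3600 = 3.028e-05 m³/s.
Cross-sectional area A = πD²/4 = π(0.00803)²/4 = 5.064e-05 m²; mean velocity V = Q/A = 3.028e-05/5.064e-05 = 0.5979 m/s.
Reynolds number Re = ρVD/μ = 1.26 · 0.5979 · 0.00803 / 1.77e-05 = 341.8.
Re < 2300 → laminar flow, so f = 64/Re = 64/341.8 = 0.1873 (the turbulent correlation is not needed).
Darcy-Weisbach: ΔP = f(L/D)(ρV²/2) = 0.1873·(875/0.00803)·(1.26·0.5979²/2) = 0.1873·1.09e+05·0.2252 = 4595 Pa.
Pumping power P = QΔP = 3.028e-05·4595 = 0.1391 W = 0.139 W.

P ≈ 0.139 W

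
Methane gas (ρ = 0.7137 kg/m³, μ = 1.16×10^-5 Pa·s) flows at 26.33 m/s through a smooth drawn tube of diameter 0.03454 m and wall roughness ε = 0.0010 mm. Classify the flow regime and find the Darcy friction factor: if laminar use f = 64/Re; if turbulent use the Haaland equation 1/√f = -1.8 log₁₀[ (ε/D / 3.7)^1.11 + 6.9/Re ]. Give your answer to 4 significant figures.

f ≈ 0.02028

Re = ρVD/μ = 0.7137·26.33·0.03454/1.16e-05 = 5.595e+04.
Re > 4000 → turbulent. ε/D = 1e-06/0.03454 = 2.9e-05; Haaland: 1/√f = -1.8 log₁₀[2.15e-06 + 0.000123] = 7.023, so f = 0.02028.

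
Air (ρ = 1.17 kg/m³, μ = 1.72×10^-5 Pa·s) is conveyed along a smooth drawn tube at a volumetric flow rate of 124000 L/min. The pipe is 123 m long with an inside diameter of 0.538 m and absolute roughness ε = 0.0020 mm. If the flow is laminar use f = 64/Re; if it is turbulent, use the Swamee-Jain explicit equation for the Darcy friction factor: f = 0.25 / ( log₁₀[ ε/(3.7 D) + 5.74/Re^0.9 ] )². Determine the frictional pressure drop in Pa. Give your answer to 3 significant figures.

Q = 124000 L/min = 124000/60000 = 2.067 m³/s.
Cross-sectional area A = πD²/4 = π(0.538)²/4 = 0.2273 m²; mean velocity V = Q/A = 2.067/0.2273 = 9.091 m/s.
Reynolds number Re = ρVD/μ = 1.17 · 9.091 · 0.538 / 1.72e-05 = 3.327e+05.
Re > 4000 → turbulent. Relative roughness ε/D = 2e-06/0.538 = 3.72e-06. Swamee-Jain: f = 0.25/(log₁₀[3.72e-06/3.7 + 5.74/3.327e+05^0.9])² = 0.25/(log₁₀[1e-06 + 6.15e-05])² = 0.25/(-4.204)² = 0.01415.
Darcy-Weisbach: ΔP = f(L/D)(ρV²/2) = 0.01415·(123/0.538)·(1.17·9.091²/2) = 0.01415·228.6·48.35 = 156.4 Pa.

ΔP ≈ 156 Pa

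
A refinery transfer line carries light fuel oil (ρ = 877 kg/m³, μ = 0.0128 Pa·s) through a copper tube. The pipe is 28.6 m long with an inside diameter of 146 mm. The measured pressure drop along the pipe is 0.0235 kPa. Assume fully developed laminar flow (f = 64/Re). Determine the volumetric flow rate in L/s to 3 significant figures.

Q ≈ 0.716 L/s

For laminar flow, f = 64/Re with Re = ρVD/μ, so Darcy-Weisbach reduces to ΔP = 32μLV/D². Solving for V: V = ΔP·D²/(32μL) = 23.5·(0.146)²/(32·0.0128·28.6) = 0.04276 m/s.
Check: Re = ρVD/μ = 877·0.04276·0.146/0.0128 = 427.8 < 2300, so the laminar assumption holds.
Q = V·A = 0.04276·(π/4·0.146²) = 0.0007159 m³/s = 0.716 L/s.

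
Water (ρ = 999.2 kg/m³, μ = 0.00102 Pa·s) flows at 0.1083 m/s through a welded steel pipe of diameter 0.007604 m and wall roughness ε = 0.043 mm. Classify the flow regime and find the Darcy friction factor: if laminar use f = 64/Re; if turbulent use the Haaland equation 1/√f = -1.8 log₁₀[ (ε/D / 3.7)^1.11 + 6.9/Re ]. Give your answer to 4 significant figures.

f ≈ 0.07933

Re = ρVD/μ = 999.2·0.1083·0.007604/0.00102 = 806.7.
Re < 2300 → laminar, so f = 64/Re = 0.07933 (roughness is irrelevant in laminar flow).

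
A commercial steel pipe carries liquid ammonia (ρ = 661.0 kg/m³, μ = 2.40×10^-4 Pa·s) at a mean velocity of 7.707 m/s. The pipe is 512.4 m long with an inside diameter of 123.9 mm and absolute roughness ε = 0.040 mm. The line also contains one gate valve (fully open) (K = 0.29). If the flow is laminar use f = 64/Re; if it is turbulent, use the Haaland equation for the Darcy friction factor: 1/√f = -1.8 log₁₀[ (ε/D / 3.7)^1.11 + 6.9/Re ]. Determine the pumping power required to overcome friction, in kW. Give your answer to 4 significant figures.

Reynolds number Re = ρVD/μ = 661 · 7.707 · 0.1239 / 0.00024 = 2.63e+06.
Re > 4000 → turbulent. Relative roughness ε/D = 4e-05/0.1239 = 0.000323. Haaland: 1/√f = -1.8 log₁₀[(0.000323/3.7)^1.11 + 6.9/2.63e+06] = -1.8 log₁₀[3.12e-05 + 2.62e-06] = 8.047, so f = 0.01544.
Total minor-loss coefficient ΣK = 1·0.29 = 0.29.
ΔP = [f·L/D + ΣK]·(ρV²/2) = [0.01544·512.4/0.1239 + 0.29]·(661·7.707²/2) = [63.86 + 0.29]·1.963e+04 = 1.259e+06 Pa.
Q = V·A = 7.707·0.01206 = 0.09292 m³/s.
Pumping power P = QΔP = 0.09292·1.259e+06 = 117020 W = 117.0 kW.

P ≈ 117.0 kW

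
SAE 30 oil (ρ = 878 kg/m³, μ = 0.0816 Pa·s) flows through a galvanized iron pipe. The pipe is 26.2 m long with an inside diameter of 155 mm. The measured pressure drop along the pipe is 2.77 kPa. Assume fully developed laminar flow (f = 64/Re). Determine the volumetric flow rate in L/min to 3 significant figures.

For laminar flow, f = 64/Re with Re = ρVD/μ, so Darcy-Weisbach reduces to ΔP = 32μLV/D². Solving for V: V = ΔP·D²/(32μL) = 2770·(0.155)²/(32·0.0816·26.2) = 0.9728 m/s.
Check: Re = ρVD/μ = 878·0.9728·0.155/0.0816 = 1622 < 2300, so the laminar assumption holds.
Q = V·A = 0.9728·(π/4·0.155²) = 0.01836 m³/s = 1100 L/min.

Q ≈ 1100 L/min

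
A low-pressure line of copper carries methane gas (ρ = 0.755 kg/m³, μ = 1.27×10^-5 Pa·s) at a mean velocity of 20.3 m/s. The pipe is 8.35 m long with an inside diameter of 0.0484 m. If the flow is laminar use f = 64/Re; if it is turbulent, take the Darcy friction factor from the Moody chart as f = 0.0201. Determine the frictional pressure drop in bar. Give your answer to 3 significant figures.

Reynolds number Re = ρVD/μ = 0.755 · 20.3 · 0.0484 / 1.27e-05 = 5.841e+04.
Re > 4000 → turbulent; use the Moody-chart value f = 0.0201.
Darcy-Weisbach: ΔP = f(L/D)(ρV²/2) = 0.0201·(8.35/0.0484)·(0.755·20.3²/2) = 0.0201·172.5·155.6 = 539.4 Pa.
ΔP = 539.4 Pa = 0.00539 bar.

ΔP ≈ 0.00539 bar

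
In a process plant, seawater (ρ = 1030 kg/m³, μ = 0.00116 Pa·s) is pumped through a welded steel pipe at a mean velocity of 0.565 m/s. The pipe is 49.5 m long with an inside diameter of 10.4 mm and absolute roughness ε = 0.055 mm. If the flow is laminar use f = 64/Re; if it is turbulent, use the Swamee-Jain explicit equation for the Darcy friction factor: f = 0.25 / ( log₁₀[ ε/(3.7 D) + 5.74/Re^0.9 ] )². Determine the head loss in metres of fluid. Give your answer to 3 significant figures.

h_f ≈ 3.37 m

Reynolds number Re = ρVD/μ = 1030 · 0.565 · 0.0104 / 0.00116 = 5217.
Re > 4000 → turbulent. Relative roughness ε/D = 5.5e-05/0.0104 = 0.00529. Swamee-Jain: f = 0.25/(log₁₀[0.00529/3.7 + 5.74/5217^0.9])² = 0.25/(log₁₀[0.00143 + 0.00259])² = 0.25/(-2.396)² = 0.04355.
Darcy-Weisbach: ΔP = f(L/D)(ρV²/2) = 0.04355·(49.5/0.0104)·(1030·0.565²/2) = 0.04355·4760·164.4 = 3.408e+04 Pa.
Head loss h_f = ΔP/(ρg) = 3.408e+04/(1030·9.81) = 3.37 m.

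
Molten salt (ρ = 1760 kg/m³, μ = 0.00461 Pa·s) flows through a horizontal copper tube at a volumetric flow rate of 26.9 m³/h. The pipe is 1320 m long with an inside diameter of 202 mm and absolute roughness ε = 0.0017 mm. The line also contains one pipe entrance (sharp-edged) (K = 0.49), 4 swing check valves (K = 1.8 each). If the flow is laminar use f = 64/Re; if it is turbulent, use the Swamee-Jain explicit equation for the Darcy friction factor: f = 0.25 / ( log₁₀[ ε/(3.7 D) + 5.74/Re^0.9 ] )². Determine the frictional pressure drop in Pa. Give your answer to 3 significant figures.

Q = 26.9 m³/h = 26.9/3600 = 0.007472 m³/s.
Cross-sectional area A = πD²/4 = π(0.202)²/4 = 0.03205 m²; mean velocity V = Q/A = 0.007472/0.03205 = 0.2332 m/s.
Reynolds number Re = ρVD/μ = 1760 · 0.2332 · 0.202 / 0.00461 = 1.798e+04.
Re > 4000 → turbulent. Relative roughness ε/D = 1.7e-06/0.202 = 8.42e-06. Swamee-Jain: f = 0.25/(log₁₀[8.42e-06/3.7 + 5.74/1.798e+04^0.9])² = 0.25/(log₁₀[2.27e-06 + 0.00085])² = 0.25/(-3.069)² = 0.02654.
Total minor-loss coefficient ΣK = 1·0.49 + 4·1.8 = 7.69.
ΔP = [f·L/D + ΣK]·(ρV²/2) = [0.02654·1320/0.202 + 7.69]·(1760·0.2332²/2) = [173.4 + 7.69]·47.84 = 8664 Pa.

ΔP ≈ 8660 Pa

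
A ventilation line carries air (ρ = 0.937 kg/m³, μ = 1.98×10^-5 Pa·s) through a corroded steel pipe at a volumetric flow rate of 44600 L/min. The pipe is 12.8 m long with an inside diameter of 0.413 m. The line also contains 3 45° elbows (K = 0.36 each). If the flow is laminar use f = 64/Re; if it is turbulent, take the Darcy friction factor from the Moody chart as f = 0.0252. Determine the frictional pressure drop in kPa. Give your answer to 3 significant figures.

Q = 44600 L/min = 44600/60000 = 0.7433 m³/s.
Cross-sectional area A = πD²/4 = π(0.413)²/4 = 0.134 m²; mean velocity V = Q/A = 0.7433/0.134 = 5.549 m/s.
Reynolds number Re = ρVD/μ = 0.937 · 5.549 · 0.413 / 1.98e-05 = 1.084e+05.
Re > 4000 → turbulent; use the Moody-chart value f = 0.0252.
Total minor-loss coefficient ΣK = 3·0.36 = 1.08.
ΔP = [f·L/D + ΣK]·(ρV²/2) = [0.0252·12.8/0.413 + 1.08]·(0.937·5.549²/2) = [0.781 + 1.08]·14.42 = 26.84 Pa.
ΔP = 26.84 Pa = 0.0268 kPa.

ΔP ≈ 0.0268 kPa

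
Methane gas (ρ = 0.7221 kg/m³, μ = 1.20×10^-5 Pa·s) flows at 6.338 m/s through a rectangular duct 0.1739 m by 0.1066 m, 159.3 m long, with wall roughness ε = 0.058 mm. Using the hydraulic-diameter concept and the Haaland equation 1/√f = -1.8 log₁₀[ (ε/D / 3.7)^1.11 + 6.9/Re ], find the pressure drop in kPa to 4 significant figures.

Hydraulic diameter D_h = 4A/P = 4·(0.1739·0.1066)/(2·(0.1739+0.1066)) = 0.07415/0.561 = 0.1322 m.
Re = ρVD_h/μ = 0.7221·6.338·0.1322/1.2e-05 = 5.041e+04.
ε/D_h = 5.8e-05/0.1322 = 0.000439; Haaland gives 1/√f = -1.8 log₁₀[4.39e-05+0.000137] = 6.737, so f = 0.02203.
ΔP = f(L/D_h)(ρV²/2) = 0.02203·159.3/0.1322·14.5 = 385.1 Pa.
ΔP = 0.3851 kPa.

ΔP ≈ 0.3851 kPa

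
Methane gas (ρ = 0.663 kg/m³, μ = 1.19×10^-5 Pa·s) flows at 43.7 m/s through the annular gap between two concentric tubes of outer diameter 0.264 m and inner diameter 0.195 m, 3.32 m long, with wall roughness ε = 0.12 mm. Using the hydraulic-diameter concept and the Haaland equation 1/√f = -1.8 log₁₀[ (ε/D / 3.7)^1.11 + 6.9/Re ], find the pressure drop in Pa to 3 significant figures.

Hydraulic diameter D_h = 4A/P = D_o - D_i = 0.264 - 0.195 = 0.069 m.
Re = ρVD_h/μ = 0.663·43.7·0.069/1.19e-05 = 1.68e+05.
ε/D_h = 0.00012/0.069 = 0.00174; Haaland gives 1/√f = -1.8 log₁₀[0.000202+4.11e-05] = 6.505, so f = 0.02364.
ΔP = f(L/D_h)(ρV²/2) = 0.02364·3.32/0.069·633.1 = 719.9 Pa.

ΔP ≈ 720 Pa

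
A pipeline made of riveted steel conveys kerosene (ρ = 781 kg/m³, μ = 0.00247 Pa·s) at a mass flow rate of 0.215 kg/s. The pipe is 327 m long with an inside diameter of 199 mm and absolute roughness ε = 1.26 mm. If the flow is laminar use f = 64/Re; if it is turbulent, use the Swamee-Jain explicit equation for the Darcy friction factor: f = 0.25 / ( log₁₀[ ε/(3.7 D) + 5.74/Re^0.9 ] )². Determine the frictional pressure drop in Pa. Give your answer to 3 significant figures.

A = πD²/4 = π(0.199)²/4 = 0.0311 m²; mean velocity V = ṁ/(ρA) = 0.215/(781 · 0.0311) = 0.008851 m/s.
Reynolds number Re = ρVD/μ = 781 · 0.008851 · 0.199 / 0.00247 = 556.9.
Re < 2300 → laminar flow, so f = 64/Re = 64/556.9 = 0.1149 (the turbulent correlation is not needed).
Darcy-Weisbach: ΔP = f(L/D)(ρV²/2) = 0.1149·(327/0.199)·(781·0.008851²/2) = 0.1149·1643·0.03059 = 5.777 Pa.

ΔP ≈ 5.78 Pa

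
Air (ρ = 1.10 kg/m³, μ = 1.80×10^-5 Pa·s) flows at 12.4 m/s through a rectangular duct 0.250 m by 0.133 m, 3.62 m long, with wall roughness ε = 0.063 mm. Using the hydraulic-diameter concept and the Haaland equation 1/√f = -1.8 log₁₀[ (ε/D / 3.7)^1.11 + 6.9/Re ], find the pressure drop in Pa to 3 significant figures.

ΔP ≈ 33.1 Pa

Hydraulic diameter D_h = 4A/P = 4·(0.25·0.133)/(2·(0.25+0.133)) = 0.133/0.766 = 0.1736 m.
Re = ρVD_h/μ = 1.1·12.4·0.1736/1.8e-05 = 1.316e+05.
ε/D_h = 6.3e-05/0.1736 = 0.000363; Haaland gives 1/√f = -1.8 log₁₀[3.55e-05+5.24e-05] = 7.3, so f = 0.01876.
ΔP = f(L/D_h)(ρV²/2) = 0.01876·3.62/0.1736·84.57 = 33.08 Pa.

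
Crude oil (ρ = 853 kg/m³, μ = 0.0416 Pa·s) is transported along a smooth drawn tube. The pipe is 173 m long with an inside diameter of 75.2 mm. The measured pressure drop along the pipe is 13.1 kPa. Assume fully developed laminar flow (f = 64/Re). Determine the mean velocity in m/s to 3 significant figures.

For laminar flow, f = 64/Re with Re = ρVD/μ, so Darcy-Weisbach reduces to ΔP = 32μLV/D². Solving for V: V = ΔP·D²/(32μL) = 1.31e+04·(0.0752)²/(32·0.0416·173) = 0.3217 m/s.
Check: Re = ρVD/μ = 853·0.3217·0.0752/0.0416 = 496 < 2300, so the laminar assumption holds.

V ≈ 0.322 m/s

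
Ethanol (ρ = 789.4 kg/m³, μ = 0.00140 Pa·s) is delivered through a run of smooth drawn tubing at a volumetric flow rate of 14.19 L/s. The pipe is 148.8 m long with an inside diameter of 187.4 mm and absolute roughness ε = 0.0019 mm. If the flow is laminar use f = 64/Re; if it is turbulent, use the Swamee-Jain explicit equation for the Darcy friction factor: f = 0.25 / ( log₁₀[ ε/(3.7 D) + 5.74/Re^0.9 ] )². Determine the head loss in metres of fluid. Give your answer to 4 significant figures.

h_f ≈ 0.2187 m

Q = 14.19 L/s = 14.19/1000 = 0.01419 m³/s.
Cross-sectional area A = πD²/4 = π(0.1874)²/4 = 0.02758 m²; mean velocity V = Q/A = 0.01419/0.02758 = 0.5145 m/s.
Reynolds number Re = ρVD/μ = 789.4 · 0.5145 · 0.1874 / 0.0014 = 5.436e+04.
Re > 4000 → turbulent. Relative roughness ε/D = 1.9e-06/0.1874 = 1.01e-05. Swamee-Jain: f = 0.25/(log₁₀[1.01e-05/3.7 + 5.74/5.436e+04^0.9])² = 0.25/(log₁₀[2.74e-06 + 0.000314])² = 0.25/(-3.499)² = 0.02042.
Darcy-Weisbach: ΔP = f(L/D)(ρV²/2) = 0.02042·(148.8/0.1874)·(789.4·0.5145²/2) = 0.02042·794·104.5 = 1694 Pa.
Head loss h_f = ΔP/(ρg) = 1694/(789.4·9.81) = 0.2187 m.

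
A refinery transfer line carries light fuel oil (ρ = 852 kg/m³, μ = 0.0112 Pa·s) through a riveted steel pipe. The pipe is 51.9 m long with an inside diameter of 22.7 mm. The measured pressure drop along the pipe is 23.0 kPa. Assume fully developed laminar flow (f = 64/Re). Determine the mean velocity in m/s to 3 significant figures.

For laminar flow, f = 64/Re with Re = ρVD/μ, so Darcy-Weisbach reduces to ΔP = 32μLV/D². Solving for V: V = ΔP·D²/(32μL) = 2.3e+04·(0.0227)²/(32·0.0112·51.9) = 0.6372 m/s.
Check: Re = ρVD/μ = 852·0.6372·0.0227/0.0112 = 1100 < 2300, so the laminar assumption holds.

V ≈ 0.637 m/s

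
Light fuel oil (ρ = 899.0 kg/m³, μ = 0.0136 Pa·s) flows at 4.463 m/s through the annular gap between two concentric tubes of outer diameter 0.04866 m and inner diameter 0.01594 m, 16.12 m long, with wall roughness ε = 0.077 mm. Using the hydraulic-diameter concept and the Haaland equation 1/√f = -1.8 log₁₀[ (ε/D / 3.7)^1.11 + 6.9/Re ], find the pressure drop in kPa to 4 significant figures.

Hydraulic diameter D_h = 4A/P = D_o - D_i = 0.04866 - 0.01594 = 0.03272 m.
Re = ρVD_h/μ = 899·4.463·0.03272/0.0136 = 9653.
ε/D_h = 7.7e-05/0.03272 = 0.00235; Haaland gives 1/√f = -1.8 log₁₀[0.000283+0.000715] = 5.402, so f = 0.03427.
ΔP = f(L/D_h)(ρV²/2) = 0.03427·16.12/0.03272·8953 = 1.512e+05 Pa.
ΔP = 151.2 kPa.

ΔP ≈ 151.2 kPa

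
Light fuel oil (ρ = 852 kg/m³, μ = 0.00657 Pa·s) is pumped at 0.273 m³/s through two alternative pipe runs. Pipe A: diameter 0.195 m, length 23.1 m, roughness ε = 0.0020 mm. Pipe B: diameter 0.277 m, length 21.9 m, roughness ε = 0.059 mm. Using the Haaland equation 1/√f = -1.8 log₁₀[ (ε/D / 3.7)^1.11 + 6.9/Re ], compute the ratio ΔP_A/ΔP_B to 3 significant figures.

ΔP_A/ΔP_B ≈ 5.30

Pipe A: V = Q/A = 0.273/0.02986 = 9.141 m/s; Re = 2.312e+05; ε/D = 1.03e-05; Haaland → f = 0.01514; ΔP_A = f(L/D)(ρV²/2) = 6.384e+04 Pa.
Pipe B: V = Q/A = 0.273/0.06026 = 4.53 m/s; Re = 1.627e+05; ε/D = 0.000213; Haaland → f = 0.01744; ΔP_B = f(L/D)(ρV²/2) = 1.205e+04 Pa.
ΔP_A/ΔP_B = 6.384e+04/1.205e+04 = 5.30.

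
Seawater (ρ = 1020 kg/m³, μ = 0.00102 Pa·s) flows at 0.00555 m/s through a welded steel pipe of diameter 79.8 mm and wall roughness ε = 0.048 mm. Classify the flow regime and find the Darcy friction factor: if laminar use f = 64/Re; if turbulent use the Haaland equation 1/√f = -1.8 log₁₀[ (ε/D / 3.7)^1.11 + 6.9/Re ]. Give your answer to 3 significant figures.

Re = ρVD/μ = 1020·0.00555·0.0798/0.00102 = 442.9.
Re < 2300 → laminar, so f = 64/Re = 0.1445 (roughness is irrelevant in laminar flow).

f ≈ 0.145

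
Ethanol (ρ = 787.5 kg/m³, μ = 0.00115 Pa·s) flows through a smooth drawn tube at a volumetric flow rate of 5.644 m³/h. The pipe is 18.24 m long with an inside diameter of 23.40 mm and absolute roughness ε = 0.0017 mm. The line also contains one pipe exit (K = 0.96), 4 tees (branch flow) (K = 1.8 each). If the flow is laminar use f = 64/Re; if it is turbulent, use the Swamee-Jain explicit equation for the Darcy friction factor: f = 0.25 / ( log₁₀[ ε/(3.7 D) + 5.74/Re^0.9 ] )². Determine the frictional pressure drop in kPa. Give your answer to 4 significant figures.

Q = 5.644 m³/h = 5.644/3600 = 0.001568 m³/s.
Cross-sectional area A = πD²/4 = π(0.0234)²/4 = 0.0004301 m²; mean velocity V = Q/A = 0.001568/0.0004301 = 3.646 m/s.
Reynolds number Re = ρVD/μ = 787.5 · 3.646 · 0.0234 / 0.00115 = 5.842e+04.
Re > 4000 → turbulent. Relative roughness ε/D = 1.7e-06/0.0234 = 7.26e-05. Swamee-Jain: f = 0.25/(log₁₀[7.26e-05/3.7 + 5.74/5.842e+04^0.9])² = 0.25/(log₁₀[1.96e-05 + 0.000294])² = 0.25/(-3.503)² = 0.02037.
Total minor-loss coefficient ΣK = 1·0.96 + 4·1.8 = 8.16.
ΔP = [f·L/D + ΣK]·(ρV²/2) = [0.02037·18.24/0.0234 + 8.16]·(787.5·3.646²/2) = [15.88 + 8.16]·5233 = 1.258e+05 Pa.
ΔP = 1.258e+05 Pa = 125.8 kPa.

ΔP ≈ 125.8 kPa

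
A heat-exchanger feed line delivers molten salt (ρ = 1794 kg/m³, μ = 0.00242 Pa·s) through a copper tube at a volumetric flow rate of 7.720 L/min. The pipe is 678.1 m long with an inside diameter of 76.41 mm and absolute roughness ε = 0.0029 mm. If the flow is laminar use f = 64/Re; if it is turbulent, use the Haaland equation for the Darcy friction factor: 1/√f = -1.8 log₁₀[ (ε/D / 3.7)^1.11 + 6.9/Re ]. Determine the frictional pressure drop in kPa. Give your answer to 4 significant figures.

Q = 7.720 L/min = 7.720/60000 = 0.0001287 m³/s.
Cross-sectional area A = πD²/4 = π(0.07641)²/4 = 0.004586 m²; mean velocity V = Q/A = 0.0001287/0.004586 = 0.02806 m/s.
Reynolds number Re = ρVD/μ = 1794 · 0.02806 · 0.07641 / 0.00242 = 1589.
Re < 2300 → laminar flow, so f = 64/Re = 64/1589 = 0.04027 (the turbulent correlation is not needed).
Darcy-Weisbach: ΔP = f(L/D)(ρV²/2) = 0.04027·(678.1/0.07641)·(1794·0.02806²/2) = 0.04027·8874·0.7062 = 252.4 Pa.
ΔP = 252.4 Pa = 0.2524 kPa.

ΔP ≈ 0.2524 kPa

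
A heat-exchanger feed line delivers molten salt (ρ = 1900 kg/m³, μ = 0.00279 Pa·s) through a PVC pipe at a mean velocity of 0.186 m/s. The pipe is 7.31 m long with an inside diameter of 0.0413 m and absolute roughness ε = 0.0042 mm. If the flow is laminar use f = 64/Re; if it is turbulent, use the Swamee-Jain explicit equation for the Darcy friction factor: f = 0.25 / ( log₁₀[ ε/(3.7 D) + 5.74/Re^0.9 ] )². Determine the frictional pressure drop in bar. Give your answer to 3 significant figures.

ΔP ≈ 0.00218 bar

Reynolds number Re = ρVD/μ = 1900 · 0.186 · 0.0413 / 0.00279 = 5231.
Re > 4000 → turbulent. Relative roughness ε/D = 4.2e-06/0.0413 = 0.000102. Swamee-Jain: f = 0.25/(log₁₀[0.000102/3.7 + 5.74/5231^0.9])² = 0.25/(log₁₀[2.75e-05 + 0.00258])² = 0.25/(-2.583)² = 0.03746.
Darcy-Weisbach: ΔP = f(L/D)(ρV²/2) = 0.03746·(7.31/0.0413)·(1900·0.186²/2) = 0.03746·177·32.87 = 217.9 Pa.
ΔP = 217.9 Pa = 0.00218 bar.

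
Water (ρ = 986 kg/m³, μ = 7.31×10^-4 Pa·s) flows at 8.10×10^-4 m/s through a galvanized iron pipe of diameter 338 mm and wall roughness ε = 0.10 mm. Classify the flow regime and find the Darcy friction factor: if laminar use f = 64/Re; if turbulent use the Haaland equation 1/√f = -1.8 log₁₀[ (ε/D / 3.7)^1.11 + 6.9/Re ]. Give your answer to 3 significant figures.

f ≈ 0.173

Re = ρVD/μ = 986·0.00081·0.338/0.000731 = 369.3.
Re < 2300 → laminar, so f = 64/Re = 0.1733 (roughness is irrelevant in laminar flow).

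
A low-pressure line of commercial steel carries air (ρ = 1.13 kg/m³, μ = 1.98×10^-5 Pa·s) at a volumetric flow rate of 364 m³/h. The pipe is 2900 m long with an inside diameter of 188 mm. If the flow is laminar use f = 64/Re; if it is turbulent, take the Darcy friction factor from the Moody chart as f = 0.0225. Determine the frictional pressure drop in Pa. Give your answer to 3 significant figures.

Q = 364 m³/h = 364/3600 = 0.1011 m³/s.
Cross-sectional area A = πD²/4 = π(0.188)²/4 = 0.02776 m²; mean velocity V = Q/A = 0.1011/0.02776 = 3.642 m/s.
Reynolds number Re = ρVD/μ = 1.13 · 3.642 · 0.188 / 1.98e-05 = 3.908e+04.
Re > 4000 → turbulent; use the Moody-chart value f = 0.0225.
Darcy-Weisbach: ΔP = f(L/D)(ρV²/2) = 0.0225·(2900/0.188)·(1.13·3.642²/2) = 0.0225·1.543e+04·7.496 = 2602 Pa.

ΔP ≈ 2600 Pa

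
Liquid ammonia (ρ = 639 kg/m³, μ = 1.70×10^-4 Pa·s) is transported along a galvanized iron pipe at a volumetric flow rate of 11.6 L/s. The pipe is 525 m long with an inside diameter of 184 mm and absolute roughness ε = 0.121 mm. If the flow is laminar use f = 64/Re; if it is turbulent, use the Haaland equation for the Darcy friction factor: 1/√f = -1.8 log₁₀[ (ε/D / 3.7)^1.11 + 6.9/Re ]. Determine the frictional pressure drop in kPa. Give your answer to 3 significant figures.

ΔP ≈ 3.28 kPa

Q = 11.6 L/s = 11.6/1000 = 0.0116 m³/s.
Cross-sectional area A = πD²/4 = π(0.184)²/4 = 0.02659 m²; mean velocity V = Q/A = 0.0116/0.02659 = 0.4362 m/s.
Reynolds number Re = ρVD/μ = 639 · 0.4362 · 0.184 / 0.00017 = 3.017e+05.
Re > 4000 → turbulent. Relative roughness ε/D = 0.000121/0.184 = 0.000658. Haaland: 1/√f = -1.8 log₁₀[(0.000658/3.7)^1.11 + 6.9/3.017e+05] = -1.8 log₁₀[6.87e-05 + 2.29e-05] = 7.268, so f = 0.01893.
Darcy-Weisbach: ΔP = f(L/D)(ρV²/2) = 0.01893·(525/0.184)·(639·0.4362²/2) = 0.01893·2853·60.8 = 3284 Pa.
ΔP = 3284 Pa = 3.28 kPa.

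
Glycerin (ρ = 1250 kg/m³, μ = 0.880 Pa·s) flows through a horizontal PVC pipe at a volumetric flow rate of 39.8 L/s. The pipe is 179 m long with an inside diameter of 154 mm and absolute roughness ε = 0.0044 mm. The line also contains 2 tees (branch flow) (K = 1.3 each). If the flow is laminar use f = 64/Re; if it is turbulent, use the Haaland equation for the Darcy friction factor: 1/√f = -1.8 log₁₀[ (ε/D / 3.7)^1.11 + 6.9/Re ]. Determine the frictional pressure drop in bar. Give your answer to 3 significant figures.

ΔP ≈ 4.62 bar

Q = 39.8 L/s = 39.8/1000 = 0.0398 m³/s.
Cross-sectional area A = πD²/4 = π(0.154)²/4 = 0.01863 m²; mean velocity V = Q/A = 0.0398/0.01863 = 2.137 m/s.
Reynolds number Re = ρVD/μ = 1250 · 2.137 · 0.154 / 0.88 = 467.4.
Re < 2300 → laminar flow, so f = 64/Re = 64/467.4 = 0.1369 (the turbulent correlation is not needed).
Total minor-loss coefficient ΣK = 2·1.3 = 2.6.
ΔP = [f·L/D + ΣK]·(ρV²/2) = [0.1369·179/0.154 + 2.6]·(1250·2.137²/2) = [159.2 + 2.6]·2854 = 4.616e+05 Pa.
ΔP = 4.616e+05 Pa = 4.62 bar.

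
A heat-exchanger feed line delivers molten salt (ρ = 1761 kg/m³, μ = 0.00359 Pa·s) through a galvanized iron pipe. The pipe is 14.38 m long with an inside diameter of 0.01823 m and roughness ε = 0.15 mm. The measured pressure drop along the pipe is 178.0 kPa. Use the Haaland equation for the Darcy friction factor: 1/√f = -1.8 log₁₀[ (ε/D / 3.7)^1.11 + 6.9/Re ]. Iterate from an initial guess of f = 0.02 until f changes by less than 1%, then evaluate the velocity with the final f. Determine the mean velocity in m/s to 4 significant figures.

Rearranging Darcy-Weisbach: V = √(2·ΔP·D/(f·L·ρ)). With ε/D = 0.00015/0.01823 = 0.00823, iterate starting from f = 0.02:
  f = 0.02 → V = √(2·1.78e+05·0.01823/(0.02·14.38·1761)) = 3.58 m/s; Re = ρVD/μ = 3.201e+04; f → 0.03749
  f = 0.03749 → V = 2.615 m/s; Re = 2.338e+04; f → 0.03815
  f = 0.03815 → V = 2.592 m/s; Re = 2.318e+04; f → 0.03817
Converged (Δf/f < 1%). With the final f = 0.03817: V = √(2·1.78e+05·0.01823/(0.03817·14.38·1761)) = 2.591 m/s.

V ≈ 2.591 m/s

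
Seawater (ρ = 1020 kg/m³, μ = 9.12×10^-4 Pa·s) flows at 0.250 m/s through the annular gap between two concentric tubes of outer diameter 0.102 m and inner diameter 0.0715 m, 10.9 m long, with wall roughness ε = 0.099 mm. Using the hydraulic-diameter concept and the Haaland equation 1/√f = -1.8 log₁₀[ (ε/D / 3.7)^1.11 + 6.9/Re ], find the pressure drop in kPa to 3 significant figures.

Hydraulic diameter D_h = 4A/P = D_o - D_i = 0.102 - 0.0715 = 0.0305 m.
Re = ρVD_h/μ = 1020·0.25·0.0305/0.000912 = 8528.
ε/D_h = 9.9e-05/0.0305 = 0.00325; Haaland gives 1/√f = -1.8 log₁₀[0.000404+0.000809] = 5.249, so f = 0.0363.
ΔP = f(L/D_h)(ρV²/2) = 0.0363·10.9/0.0305·31.88 = 413.5 Pa.
ΔP = 0.414 kPa.

ΔP ≈ 0.414 kPa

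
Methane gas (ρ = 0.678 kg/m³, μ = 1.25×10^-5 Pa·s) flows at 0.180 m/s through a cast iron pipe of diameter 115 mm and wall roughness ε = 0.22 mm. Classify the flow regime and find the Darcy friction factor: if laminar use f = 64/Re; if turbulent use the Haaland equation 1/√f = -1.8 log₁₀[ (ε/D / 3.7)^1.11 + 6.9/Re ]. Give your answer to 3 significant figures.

Re = ρVD/μ = 0.678·0.18·0.115/1.25e-05 = 1123.
Re < 2300 → laminar, so f = 64/Re = 0.057 (roughness is irrelevant in laminar flow).

f ≈ 0.0570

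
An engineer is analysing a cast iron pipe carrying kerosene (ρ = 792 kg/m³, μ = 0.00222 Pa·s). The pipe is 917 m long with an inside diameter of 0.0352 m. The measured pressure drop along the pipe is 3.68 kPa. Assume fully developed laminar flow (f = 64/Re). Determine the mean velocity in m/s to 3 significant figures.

V ≈ 0.0700 m/s

For laminar flow, f = 64/Re with Re = ρVD/μ, so Darcy-Weisbach reduces to ΔP = 32μLV/D². Solving for V: V = ΔP·D²/(32μL) = 3680·(0.0352)²/(32·0.00222·917) = 0.06999 m/s.
Check: Re = ρVD/μ = 792·0.06999·0.0352/0.00222 = 879 < 2300, so the laminar assumption holds.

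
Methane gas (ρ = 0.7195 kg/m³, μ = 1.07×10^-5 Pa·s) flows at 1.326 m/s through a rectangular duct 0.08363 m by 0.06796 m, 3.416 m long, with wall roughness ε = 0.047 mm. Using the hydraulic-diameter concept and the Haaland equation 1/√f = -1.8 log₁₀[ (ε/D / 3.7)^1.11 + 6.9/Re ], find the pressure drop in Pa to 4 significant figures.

ΔP ≈ 1.015 Pa

Hydraulic diameter D_h = 4A/P = 4·(0.08363·0.06796)/(2·(0.08363+0.06796)) = 0.02273/0.3032 = 0.07499 m.
Re = ρVD_h/μ = 0.7195·1.326·0.07499/1.07e-05 = 6686.
ε/D_h = 4.7e-05/0.07499 = 0.000627; Haaland gives 1/√f = -1.8 log₁₀[6.52e-05+0.00103] = 5.327, so f = 0.03523.
ΔP = f(L/D_h)(ρV²/2) = 0.03523·3.416/0.07499·0.6325 = 1.015 Pa.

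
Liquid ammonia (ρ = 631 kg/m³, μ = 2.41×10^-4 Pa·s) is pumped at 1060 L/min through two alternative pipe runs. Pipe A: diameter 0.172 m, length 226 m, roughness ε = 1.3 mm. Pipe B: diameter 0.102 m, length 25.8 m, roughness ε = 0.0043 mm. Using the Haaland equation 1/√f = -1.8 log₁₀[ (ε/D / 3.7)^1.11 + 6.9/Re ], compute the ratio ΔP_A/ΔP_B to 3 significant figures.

ΔP_A/ΔP_B ≈ 1.68

Pipe A: V = Q/A = 0.01767/0.02324 = 0.7603 m/s; Re = 3.424e+05; ε/D = 0.00756; Haaland → f = 0.03482; ΔP_A = f(L/D)(ρV²/2) = 8345 Pa.
Pipe B: V = Q/A = 0.01767/0.008171 = 2.162 m/s; Re = 5.774e+05; ε/D = 4.22e-05; Haaland → f = 0.0133; ΔP_B = f(L/D)(ρV²/2) = 4960 Pa.
ΔP_A/ΔP_B = 8345/4960 = 1.68.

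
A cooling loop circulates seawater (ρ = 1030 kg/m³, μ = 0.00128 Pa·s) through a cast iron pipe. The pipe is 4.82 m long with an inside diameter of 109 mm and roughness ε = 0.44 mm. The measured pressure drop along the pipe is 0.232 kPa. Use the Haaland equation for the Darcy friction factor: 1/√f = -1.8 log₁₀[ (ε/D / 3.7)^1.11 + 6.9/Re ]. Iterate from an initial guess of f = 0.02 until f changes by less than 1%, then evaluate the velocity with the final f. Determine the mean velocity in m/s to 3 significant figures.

V ≈ 0.579 m/s

Rearranging Darcy-Weisbach: V = √(2·ΔP·D/(f·L·ρ)). With ε/D = 0.00044/0.109 = 0.00404, iterate starting from f = 0.02:
  f = 0.02 → V = √(2·232·0.109/(0.02·4.82·1030)) = 0.7137 m/s; Re = ρVD/μ = 6.26e+04; f → 0.03007
  f = 0.03007 → V = 0.5821 m/s; Re = 5.105e+04; f → 0.03039
  f = 0.03039 → V = 0.579 m/s; Re = 5.078e+04; f → 0.0304
Converged (Δf/f < 1%). With the final f = 0.0304: V = √(2·232·0.109/(0.0304·4.82·1030)) = 0.5789 m/s.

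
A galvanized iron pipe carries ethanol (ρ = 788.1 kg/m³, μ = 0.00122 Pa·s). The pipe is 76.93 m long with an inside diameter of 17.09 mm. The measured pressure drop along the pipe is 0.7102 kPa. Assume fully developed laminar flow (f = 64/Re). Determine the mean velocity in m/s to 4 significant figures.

V ≈ 0.06907 m/s

For laminar flow, f = 64/Re with Re = ρVD/μ, so Darcy-Weisbach reduces to ΔP = 32μLV/D². Solving for V: V = ΔP·D²/(32μL) = 710.2·(0.01709)²/(32·0.00122·76.93) = 0.06907 m/s.
Check: Re = ρVD/μ = 788.1·0.06907·0.01709/0.00122 = 762.5 < 2300, so the laminar assumption holds.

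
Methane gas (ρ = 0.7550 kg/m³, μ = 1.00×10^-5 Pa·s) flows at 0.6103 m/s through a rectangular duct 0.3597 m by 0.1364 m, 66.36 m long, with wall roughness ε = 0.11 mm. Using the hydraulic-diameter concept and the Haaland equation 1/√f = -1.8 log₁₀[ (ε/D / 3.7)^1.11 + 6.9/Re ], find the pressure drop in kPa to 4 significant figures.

Hydraulic diameter D_h = 4A/P = 4·(0.3597·0.1364)/(2·(0.3597+0.1364)) = 0.1963/0.9922 = 0.1978 m.
Re = ρVD_h/μ = 0.755·0.6103·0.1978/1e-05 = 9114.
ε/D_h = 0.00011/0.1978 = 0.000556; Haaland gives 1/√f = -1.8 log₁₀[5.71e-05+0.000757] = 5.561, so f = 0.03234.
ΔP = f(L/D_h)(ρV²/2) = 0.03234·66.36/0.1978·0.1406 = 1.526 Pa.
ΔP = 0.001526 kPa.

ΔP ≈ 0.001526 kPa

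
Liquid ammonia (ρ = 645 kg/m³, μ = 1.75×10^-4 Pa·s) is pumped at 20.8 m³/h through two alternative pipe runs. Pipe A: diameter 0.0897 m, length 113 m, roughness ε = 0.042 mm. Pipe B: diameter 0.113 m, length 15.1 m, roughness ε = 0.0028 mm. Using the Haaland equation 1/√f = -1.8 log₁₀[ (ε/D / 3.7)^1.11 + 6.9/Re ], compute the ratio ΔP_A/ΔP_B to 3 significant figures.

ΔP_A/ΔP_B ≈ 28.0

Pipe A: V = Q/A = 0.005778/0.006319 = 0.9143 m/s; Re = 3.023e+05; ε/D = 0.000468; Haaland → f = 0.01788; ΔP_A = f(L/D)(ρV²/2) = 6071 Pa.
Pipe B: V = Q/A = 0.005778/0.01003 = 0.5761 m/s; Re = 2.399e+05; ε/D = 2.48e-05; Haaland → f = 0.01514; ΔP_B = f(L/D)(ρV²/2) = 216.6 Pa.
ΔP_A/ΔP_B = 6071/216.6 = 28.0.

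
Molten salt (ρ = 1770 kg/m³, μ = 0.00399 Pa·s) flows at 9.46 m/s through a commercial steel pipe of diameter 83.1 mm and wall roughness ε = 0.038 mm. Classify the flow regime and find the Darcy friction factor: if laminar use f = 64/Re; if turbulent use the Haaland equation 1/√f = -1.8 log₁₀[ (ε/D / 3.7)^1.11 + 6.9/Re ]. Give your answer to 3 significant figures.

f ≈ 0.0176

Re = ρVD/μ = 1770·9.46·0.0831/0.00399 = 3.487e+05.
Re > 4000 → turbulent. ε/D = 3.8e-05/0.0831 = 0.000457; Haaland: 1/√f = -1.8 log₁₀[4.59e-05 + 1.98e-05] = 7.528, so f = 0.01764.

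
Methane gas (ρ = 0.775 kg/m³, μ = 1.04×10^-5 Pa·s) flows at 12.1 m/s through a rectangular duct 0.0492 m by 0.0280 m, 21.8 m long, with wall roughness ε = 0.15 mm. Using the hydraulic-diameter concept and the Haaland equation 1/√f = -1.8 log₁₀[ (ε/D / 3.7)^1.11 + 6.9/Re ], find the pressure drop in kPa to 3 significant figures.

ΔP ≈ 1.10 kPa

Hydraulic diameter D_h = 4A/P = 4·(0.0492·0.028)/(2·(0.0492+0.028)) = 0.00551/0.1544 = 0.03569 m.
Re = ρVD_h/μ = 0.775·12.1·0.03569/1.04e-05 = 3.218e+04.
ε/D_h = 0.00015/0.03569 = 0.0042; Haaland gives 1/√f = -1.8 log₁₀[0.000539+0.000214] = 5.622, so f = 0.03164.
ΔP = f(L/D_h)(ρV²/2) = 0.03164·21.8/0.03569·56.73 = 1097 Pa.
ΔP = 1.10 kPa.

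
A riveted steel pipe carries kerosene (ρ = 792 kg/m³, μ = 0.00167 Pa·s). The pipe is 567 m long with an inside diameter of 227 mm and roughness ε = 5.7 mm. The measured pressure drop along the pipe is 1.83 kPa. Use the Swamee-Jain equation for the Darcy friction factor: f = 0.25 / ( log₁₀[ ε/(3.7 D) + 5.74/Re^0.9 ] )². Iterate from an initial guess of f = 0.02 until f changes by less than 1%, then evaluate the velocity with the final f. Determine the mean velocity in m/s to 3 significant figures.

Rearranging Darcy-Weisbach: V = √(2·ΔP·D/(f·L·ρ)). With ε/D = 0.0057/0.227 = 0.0251, iterate starting from f = 0.02:
  f = 0.02 → V = √(2·1830·0.227/(0.02·567·792)) = 0.3041 m/s; Re = ρVD/μ = 3.274e+04; f → 0.05471
  f = 0.05471 → V = 0.1839 m/s; Re = 1.98e+04; f → 0.05557
  f = 0.05557 → V = 0.1825 m/s; Re = 1.964e+04; f → 0.05558
Converged (Δf/f < 1%). With the final f = 0.05558: V = √(2·1830·0.227/(0.05558·567·792)) = 0.1824 m/s.

V ≈ 0.182 m/s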